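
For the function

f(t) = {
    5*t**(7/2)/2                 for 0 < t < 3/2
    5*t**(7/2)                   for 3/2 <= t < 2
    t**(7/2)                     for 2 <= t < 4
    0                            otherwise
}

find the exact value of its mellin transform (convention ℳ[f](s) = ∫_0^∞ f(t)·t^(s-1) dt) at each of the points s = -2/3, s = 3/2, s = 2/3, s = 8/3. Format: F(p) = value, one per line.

the 3 pieces separated at 3/2, 2 each add one integral
piece [0, 3/2): integrate 5*t**(7/2)/2 against the kernel
over [3/2, 2), the kernel integral of 5*t**(7/2) enters the sum
∫ over [2, 4) of t**(7/2)·t^(s-1) joins the sum

F(-2/3) = -135*2**(1/6)*3**(5/6)/136 + 96*2**(5/6)/17 + 192*2**(2/3)/17
F(3/2) = 72513/320
F(2/3) = -243*2**(5/6)*3**(1/6)/160 + 384*2**(1/6)/25 + 1536*2**(1/3)/25
F(8/3) = -10935*2**(5/6)*3**(1/6)/4736 + 1536*2**(1/6)/37 + 24576*2**(1/3)/37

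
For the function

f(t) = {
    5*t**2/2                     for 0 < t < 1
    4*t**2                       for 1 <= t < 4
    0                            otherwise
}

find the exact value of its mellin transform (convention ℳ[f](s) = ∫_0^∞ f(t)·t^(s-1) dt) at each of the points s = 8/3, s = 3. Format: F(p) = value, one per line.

decompose at 1; ℳ[f](s) sums the 2 pieces' integrals
for t in [0, 1): the term is ∫ 5*t**2/2·t^(s-1)
the [1, 4) slice contributes ∫ 4*t**2·t^(s-1) dt

F(8/3) = -9/28 + 3072*2**(1/3)/7
F(3) = 8189/10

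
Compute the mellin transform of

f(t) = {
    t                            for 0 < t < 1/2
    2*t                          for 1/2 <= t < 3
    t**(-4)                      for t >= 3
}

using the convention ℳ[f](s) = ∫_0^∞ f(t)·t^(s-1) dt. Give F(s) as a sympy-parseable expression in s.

summing 3 kernel integrals split by 1/2, 3 yields ℳ[f](s)
for t in [0, 1/2): the term is ∫ t·t^(s-1)
on [1/2, 3): add ∫ 2*t·t^(s-1) dt
on [3, ∞) integrate f = t**(-4) against the kernel

(970*6**s*s - 3890*6**s - 81*s + 324)/(162*2**s*(s**2 - 3*s - 4))
  -1 < Re(s) < 4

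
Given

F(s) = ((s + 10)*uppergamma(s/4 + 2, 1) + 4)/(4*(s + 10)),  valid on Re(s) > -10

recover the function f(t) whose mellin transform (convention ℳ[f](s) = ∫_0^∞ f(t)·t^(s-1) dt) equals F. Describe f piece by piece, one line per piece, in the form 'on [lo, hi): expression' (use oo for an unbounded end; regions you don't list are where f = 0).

peel off the power substitution: t**5 on [0, 1); t**4*exp(-t**2) on [1, ∞)
reversing the power substitution: t**(5/2) on [0, 1); t**2*exp(-t) on [1, ∞)
remove the shared t-power first: sqrt(t) on [0, 1); exp(-t) on [1, ∞)
summing 2 kernel integrals split by 1 yields ℳ[f](s)
∫ over [0, 1) of t**10·t^(s-1) joins the sum
piece [1, ∞): integrate t**8*exp(-t**4) against the kernel

on [0, 1): t**10
on [1, oo): t**8*exp(-t**4)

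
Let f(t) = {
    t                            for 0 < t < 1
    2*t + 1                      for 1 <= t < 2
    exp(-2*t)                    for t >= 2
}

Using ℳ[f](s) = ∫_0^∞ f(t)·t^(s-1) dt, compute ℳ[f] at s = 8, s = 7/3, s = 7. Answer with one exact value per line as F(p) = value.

F(8) = 16319*exp(-4)/16 + 3493/24
F(7/3) = -51/70 + 2**(2/3)*uppergamma(7/3, 4)/8 + 228*2**(1/3)/35
F(7) = 2185*exp(-4)/8 + 4593/56

the 3 pieces separated at 1, 2 each add one integral
on [0, 1): add ∫ t·t^(s-1) dt
between 1 and 2 the integrand is (2*t + 1)·t^(s-1)
over [2, ∞), the kernel integral of exp(-2*t) enters the sum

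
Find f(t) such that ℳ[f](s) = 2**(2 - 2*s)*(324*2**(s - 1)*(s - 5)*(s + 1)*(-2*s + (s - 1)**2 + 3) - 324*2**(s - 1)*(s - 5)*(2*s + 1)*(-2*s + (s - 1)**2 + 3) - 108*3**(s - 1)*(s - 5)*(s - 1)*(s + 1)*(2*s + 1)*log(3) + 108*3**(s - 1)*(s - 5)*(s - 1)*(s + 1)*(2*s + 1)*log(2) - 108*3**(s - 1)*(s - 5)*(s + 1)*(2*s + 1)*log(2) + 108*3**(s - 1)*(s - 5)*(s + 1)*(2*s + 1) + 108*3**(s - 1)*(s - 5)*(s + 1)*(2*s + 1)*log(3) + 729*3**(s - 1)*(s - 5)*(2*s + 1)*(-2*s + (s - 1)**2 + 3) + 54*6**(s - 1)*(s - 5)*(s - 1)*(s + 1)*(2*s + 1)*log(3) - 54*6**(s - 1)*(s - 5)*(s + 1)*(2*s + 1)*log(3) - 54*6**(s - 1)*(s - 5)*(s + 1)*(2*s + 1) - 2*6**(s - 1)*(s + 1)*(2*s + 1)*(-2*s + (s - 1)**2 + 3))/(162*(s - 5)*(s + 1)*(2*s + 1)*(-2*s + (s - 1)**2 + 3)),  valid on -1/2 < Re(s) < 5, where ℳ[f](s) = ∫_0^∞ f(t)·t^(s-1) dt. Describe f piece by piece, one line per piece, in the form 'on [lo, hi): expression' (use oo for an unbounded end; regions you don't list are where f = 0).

back out the shared t-power: 2*sqrt(2)*t**(3/2) on [0, 1/2); 8*t**2 on [1/2, 3/4); log(2*t)/(2*t) on [3/4, 3/2); …
strip the common scale on t: t**(3/2) on [0, 1); 2*t**2 on [1, 3/2); log(t)/t on [3/2, 3); …
summing 4 kernel integrals split by 1/2, 3/4, 3/2 yields ℳ[f](s)
∫ over [0, 1/2) of 2*sqrt(2)*sqrt(t)·t^(s-1) joins the sum
between 1/2 and 3/4 the integrand is 8*t·t^(s-1)
piece [3/4, 3/2): integrate log(2*t)/(2*t**2) against the kernel
over [3/2, ∞), the kernel integral of 1/(16*t**5) enters the sum

on [0, 1/2): 2*sqrt(2)*sqrt(t)
on [1/2, 3/4): 8*t
on [3/4, 3/2): log(2*t)/(2*t**2)
on [3/2, oo): 1/(16*t**5)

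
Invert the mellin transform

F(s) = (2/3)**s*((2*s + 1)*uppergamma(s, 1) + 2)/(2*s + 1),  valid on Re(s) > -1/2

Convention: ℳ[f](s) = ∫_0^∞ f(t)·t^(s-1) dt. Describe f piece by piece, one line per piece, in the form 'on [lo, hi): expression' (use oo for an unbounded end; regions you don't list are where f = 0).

peel off the common scale on t: sqrt(t) on [0, 1); exp(-t) on [1, ∞)
summing 2 kernel integrals split by 2/3 yields ℳ[f](s)
for t in [0, 2/3): the term is ∫ sqrt(6)*sqrt(t)/2·t^(s-1)
∫ over [2/3, ∞) of exp(-3*t/2)·t^(s-1) joins the sum

on [0, 2/3): sqrt(6)*sqrt(t)/2
on [2/3, oo): exp(-3*t/2)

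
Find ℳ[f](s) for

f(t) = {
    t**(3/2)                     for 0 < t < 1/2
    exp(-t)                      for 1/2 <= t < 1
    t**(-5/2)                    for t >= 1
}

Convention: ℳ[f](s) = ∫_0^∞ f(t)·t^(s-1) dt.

integrate the 3 segments split at 1/2, 1, then add the results
between 0 and 1/2 the integrand is t**(3/2)·t^(s-1)
segment [1/2, 1) carries exp(-t); integrate it
over [1, ∞), the kernel integral of t**(-5/2) enters the sum

(2*2**s*(2*s - 5)*(2*s + 3)*uppergamma(s, 1/2) - 2*2**s*(2*s - 5)*(2*s + 3)*uppergamma(s, 1) - 4*2**s*(2*s + 3) + sqrt(2)*(2*s - 5))/(2*2**s*(2*s - 5)*(2*s + 3))
  -3/2 < Re(s) < 5/2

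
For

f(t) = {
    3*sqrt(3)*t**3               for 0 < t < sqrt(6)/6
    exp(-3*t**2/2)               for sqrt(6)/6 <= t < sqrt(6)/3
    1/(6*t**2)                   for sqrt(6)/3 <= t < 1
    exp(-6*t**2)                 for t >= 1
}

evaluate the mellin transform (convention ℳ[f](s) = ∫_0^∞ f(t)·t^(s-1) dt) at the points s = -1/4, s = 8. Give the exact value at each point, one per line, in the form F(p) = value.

F(-1/4) = -2**(7/8)*3**(1/8)*uppergamma(-1/8, 1)/4 - 2/27 + 6**(1/8)*uppergamma(-1/8, 6)/2 + 2**(7/8)*3**(1/8)/18 + 2**(5/8)*3**(1/8)/11 + 2**(7/8)*3**(1/8)*uppergamma(-1/8, 1/4)/4
F(8) = -128*exp(-1)/81 + sqrt(2)/57024 + 61*exp(-6)/432 + 19/972 + 493*exp(-1/4)/648

back out the power substitution: 3*sqrt(3)*t**(3/2) on [0, 1/6); exp(-3*t/2) on [1/6, 2/3); 1/(6*t) on [2/3, 1); …
remove the common scale on t first: t**(3/2) on [0, 1/2); exp(-t/2) on [1/2, 2); 1/(2*t) on [2, 3); …
treat the 4 regions marked off by sqrt(6)/6, sqrt(6)/3, 1 separately and sum
on [0, sqrt(6)/6) integrate f = 3*sqrt(3)*t**3 against the kernel
piece [sqrt(6)/6, sqrt(6)/3): integrate exp(-3*t**2/2) against the kernel
∫ 1/(6*t**2)·t^(s-1) over [sqrt(6)/3, 1)
[1, ∞) adds the kernel integral of exp(-6*t**2)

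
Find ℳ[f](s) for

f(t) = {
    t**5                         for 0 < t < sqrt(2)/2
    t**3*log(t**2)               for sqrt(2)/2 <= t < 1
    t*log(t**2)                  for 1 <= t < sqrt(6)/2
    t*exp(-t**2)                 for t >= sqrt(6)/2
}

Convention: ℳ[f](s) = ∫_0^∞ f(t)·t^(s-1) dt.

peel off the shared t-power: t**4 on [0, sqrt(2)/2); t**2*log(t**2) on [sqrt(2)/2, 1); log(t**2) on [1, sqrt(6)/2); …
remove the power substitution first: t**2 on [0, 1/2); t*log(t) on [1/2, 1); log(t) on [1, 3/2); …
breakpoints sqrt(2)/2, 1, sqrt(6)/2: one integral from each of the 4 segments
over [0, sqrt(2)/2), the kernel integral of t**5 enters the sum
on [sqrt(2)/2, 1) integrate f = t**3*log(t**2) against the kernel
piece [1, sqrt(6)/2): integrate t*log(t**2) against the kernel
on [sqrt(6)/2, ∞): add ∫ t*exp(-t**2)·t^(s-1) dt

2**(-s/2 - 5/2)*(2**(s/2 + 3/2)*(s + 1)**2*(s + 5)*(4*s + (s + 1)**2 + 8)*uppergamma(s/2 + 1/2, 3/2) + 2**(s/2 + 7/2)*(-s - 5)*(s + 1)**2 + 2**(s/2 + 7/2)*(s + 5)*(4*s + (s + 1)**2 + 8) + 3**(s/2 + 1/2)*(s + 1)*(s + 5)*(-4*log(2) + 4*log(3))*(4*s + (s + 1)**2 + 8) - 8*3**(s/2 + 1/2)*(s + 5)*(4*s + (s + 1)**2 + 8) + (s + 1)**3*(s + 5)*log(4) + 4*(s + 1)**2*(s + 5)*log(2) + (s + 1)**2*(4*s + 20) + (s + 1)**2*(4*s + (s + 1)**2 + 8))/((s + 1)**2*(s + 5)*(4*s + (s + 1)**2 + 8))
  Re(s) > -5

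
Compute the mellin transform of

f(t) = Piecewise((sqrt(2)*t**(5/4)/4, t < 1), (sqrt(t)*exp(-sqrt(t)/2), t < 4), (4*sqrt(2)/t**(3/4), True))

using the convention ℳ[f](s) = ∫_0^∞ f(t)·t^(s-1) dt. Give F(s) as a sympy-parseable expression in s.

strip the power substitution: sqrt(2)*t**(5/2)/4 on [0, 1); t*exp(-t/2) on [1, 2); 4*sqrt(2)/t**(3/2) on [2, ∞)
peel off the shared t-power: sqrt(2)*t**(3/2)/4 on [0, 1); exp(-t/2) on [1, 2); 4*sqrt(2)/t**(5/2) on [2, ∞)
remove the common scale on t first: t**(3/2) on [0, 1/2); exp(-t) on [1/2, 1); t**(-5/2) on [1, ∞)
split f at 1, 4: ℳ[f](s) collects 3 kernel integrals
between 0 and 1 the integrand is sqrt(2)*t**(5/4)/4·t^(s-1)
segment [1, 4) carries sqrt(t)*exp(-sqrt(t)/2); integrate it
between 4 and ∞ the integrand is 4*sqrt(2)/t**(3/4)·t^(s-1)

(4*2**(2*s)*(4*s - 3)*(4*s + 5)*uppergamma(2*s + 1, 1/2) - 4*2**(2*s)*(4*s - 3)*(4*s + 5)*uppergamma(2*s + 1, 1) - 8*2**(2*s)*(4*s + 5) + sqrt(2)*(4*s - 3))/((4*s - 3)*(4*s + 5))
  -5/4 < Re(s) < 3/4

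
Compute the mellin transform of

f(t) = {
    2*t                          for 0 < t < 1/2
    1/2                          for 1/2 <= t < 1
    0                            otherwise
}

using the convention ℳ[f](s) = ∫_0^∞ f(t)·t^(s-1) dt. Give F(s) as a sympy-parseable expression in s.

(2**s*(s + 1) + s - 1)/(2*2**s*s*(s + 1))
  Re(s) > -1

remove the common scale on t first: t on [0, 1); 1/2 on [1, 2)
split f at 1/2: ℳ[f](s) collects 2 kernel integrals
segment [0, 1/2) carries 2*t; integrate it
∫ over [1/2, 1) of 1/2·t^(s-1) joins the sum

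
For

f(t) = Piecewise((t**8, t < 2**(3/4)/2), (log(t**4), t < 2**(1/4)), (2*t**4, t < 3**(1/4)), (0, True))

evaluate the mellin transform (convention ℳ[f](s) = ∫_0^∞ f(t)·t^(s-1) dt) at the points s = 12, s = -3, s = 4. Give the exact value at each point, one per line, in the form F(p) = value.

the power substitution comes off first: t**4 on [0, sqrt(2)/2); log(t**2) on [sqrt(2)/2, sqrt(2)); 2*t**2 on [sqrt(2), sqrt(3))
strip the power substitution: t**2 on [0, 1/2); log(t) on [1/2, 2); 2*t on [2, 3)
summing 3 kernel integrals split by 2**(3/4)/2, 2**(1/4) yields ℳ[f](s)
on [0, 2**(3/4)/2) integrate f = t**8 against the kernel
segment [2**(3/4)/2, 2**(1/4)) carries log(t**4); integrate it
∫ 2*t**4·t^(s-1) over [2**(1/4), 3**(1/4))

F(12) = 65*log(2)/96 + 5061/640
F(-3) = 2**(3/4)*(-200*sqrt(2) - log(2**(15*sqrt(2) + 60)) + 89 + 180*6**(1/4))/180
F(4) = 5*log(2)/8 + 85/96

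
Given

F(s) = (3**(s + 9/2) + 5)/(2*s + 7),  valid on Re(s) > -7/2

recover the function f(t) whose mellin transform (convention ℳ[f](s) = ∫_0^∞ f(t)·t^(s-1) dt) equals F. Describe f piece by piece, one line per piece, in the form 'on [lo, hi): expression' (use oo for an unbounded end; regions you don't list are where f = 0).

on [0, 1): 4*t**(7/2)
on [1, 3): 3*t**(7/2)/2

f breaks at 1 into 2 integrals to sum
on [0, 1) integrate f = 4*t**(7/2) against the kernel
for t in [1, 3): the term is ∫ 3*t**(7/2)/2·t^(s-1)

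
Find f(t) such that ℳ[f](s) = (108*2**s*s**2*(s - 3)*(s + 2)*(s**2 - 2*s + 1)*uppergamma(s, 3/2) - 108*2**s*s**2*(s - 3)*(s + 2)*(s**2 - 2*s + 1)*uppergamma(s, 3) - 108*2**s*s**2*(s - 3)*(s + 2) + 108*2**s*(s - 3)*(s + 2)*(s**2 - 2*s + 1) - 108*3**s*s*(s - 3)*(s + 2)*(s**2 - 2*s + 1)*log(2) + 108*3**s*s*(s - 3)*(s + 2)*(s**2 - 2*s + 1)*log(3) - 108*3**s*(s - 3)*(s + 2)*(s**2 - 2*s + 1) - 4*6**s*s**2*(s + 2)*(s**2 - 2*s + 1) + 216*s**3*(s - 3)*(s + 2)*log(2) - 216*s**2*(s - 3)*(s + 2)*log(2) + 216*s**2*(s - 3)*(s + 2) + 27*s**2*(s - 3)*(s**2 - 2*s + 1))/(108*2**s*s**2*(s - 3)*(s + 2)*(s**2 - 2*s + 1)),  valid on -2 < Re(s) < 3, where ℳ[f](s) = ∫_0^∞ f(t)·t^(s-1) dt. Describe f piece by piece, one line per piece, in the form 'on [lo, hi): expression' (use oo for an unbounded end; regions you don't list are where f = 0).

cuts at 1/2, 1, 3/2, 3: linearity sums the 5 kernel integrals
segment [0, 1/2) carries t**2; integrate it
over [1/2, 1), the kernel integral of log(t)/t enters the sum
over [1, 3/2), the kernel integral of log(t) enters the sum
for t in [3/2, 3): the term is ∫ exp(-t)·t^(s-1)
between 3 and ∞ the integrand is t**(-3)·t^(s-1)

on [0, 1/2): t**2
on [1/2, 1): log(t)/t
on [1, 3/2): log(t)
on [3/2, 3): exp(-t)
on [3, oo): t**(-3)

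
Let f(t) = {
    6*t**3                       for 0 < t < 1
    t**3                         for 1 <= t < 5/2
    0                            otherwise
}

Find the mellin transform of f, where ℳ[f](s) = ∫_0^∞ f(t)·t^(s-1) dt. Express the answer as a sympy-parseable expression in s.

((5/2)**(s + 3) + 5)/(s + 3)
  Re(s) > -3

integrate the 2 segments split at 1, then add the results
on [0, 1): add ∫ 6*t**3·t^(s-1) dt
segment 1 to 5/2 holds t**3; add its integral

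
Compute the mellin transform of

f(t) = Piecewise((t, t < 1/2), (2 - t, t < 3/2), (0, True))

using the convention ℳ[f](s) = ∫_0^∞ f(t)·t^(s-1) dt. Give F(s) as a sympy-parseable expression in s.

(3**s*s + 4*3**s - 2*s - 4)/(2*2**s*s*(s + 1))
  Re(s) > -1

the 2 pieces separated at 1/2 each add one integral
[0, 1/2) adds the kernel integral of t
∫ over [1/2, 3/2) of (2 - t)·t^(s-1) joins the sum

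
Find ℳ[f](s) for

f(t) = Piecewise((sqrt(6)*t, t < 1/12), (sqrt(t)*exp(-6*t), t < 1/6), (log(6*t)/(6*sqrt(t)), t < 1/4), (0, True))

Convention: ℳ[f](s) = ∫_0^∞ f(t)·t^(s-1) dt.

remove the shared t-power first: sqrt(6)*sqrt(t) on [0, 1/12); exp(-6*t) on [1/12, 1/6); log(6*t)/(6*t) on [1/6, 1/4)
strip the common scale on t: sqrt(2)*sqrt(t) on [0, 1/4); exp(-2*t) on [1/4, 1/2); log(2*t)/(2*t) on [1/2, 3/4)
strip the common scale on t: sqrt(t) on [0, 1/2); exp(-t) on [1/2, 1); log(t)/t on [1, 3/2)
breakpoints 1/12, 1/6: one integral from each of the 3 segments
for t in [0, 1/12): the term is ∫ sqrt(6)*t·t^(s-1)
for t in [1/12, 1/6): the term is ∫ sqrt(t)*exp(-6*t)·t^(s-1)
segment 1/6 to 1/4 holds log(6*t)/(6*sqrt(t)); add its integral

3**(1/2 - s)*(6*2**(s + 1/2)*(s + 1)*(8*s - (2*s + 1)**2)*uppergamma(s + 1/2, 1/2) - 6*2**(s + 1/2)*(s + 1)*(8*s - (2*s + 1)**2)*uppergamma(s + 1/2, 1) - 24*2**(s + 1/2)*(s + 1) + 3**(s + 1/2)*(s + 1)*(2*s + 1)*(-8*log(3) + 8*log(2)) + 3**(s + 1/2)*(s + 1)*(-16*log(2) + 16*log(3)) + 16*3**(s + 1/2)*(s + 1) + 3*sqrt(2)*(8*s - (2*s + 1)**2))/(36*2**(2*s)*(s + 1)*(8*s - (2*s + 1)**2))
  Re(s) > -1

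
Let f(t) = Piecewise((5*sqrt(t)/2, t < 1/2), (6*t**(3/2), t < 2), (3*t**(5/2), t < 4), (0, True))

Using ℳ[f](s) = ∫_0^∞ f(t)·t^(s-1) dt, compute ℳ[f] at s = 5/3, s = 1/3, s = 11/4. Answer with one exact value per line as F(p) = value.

F(5/3) = 51*2**(5/6)/1976 + 1728*2**(1/6)/475 + 4608*2**(1/3)/25
F(1/3) = 15*2**(1/6)/22 + 432*2**(5/6)/187 + 576*2**(2/3)/17
F(11/4) = 7*2**(3/4)/1768 + 512*2**(1/4)/119 + 4096*sqrt(2)/7

the 3 pieces separated at 1/2, 2 each add one integral
on [0, 1/2): add ∫ 5*sqrt(t)/2·t^(s-1) dt
on [1/2, 2) integrate f = 6*t**(3/2) against the kernel
on [2, 4): add ∫ 3*t**(5/2)·t^(s-1) dt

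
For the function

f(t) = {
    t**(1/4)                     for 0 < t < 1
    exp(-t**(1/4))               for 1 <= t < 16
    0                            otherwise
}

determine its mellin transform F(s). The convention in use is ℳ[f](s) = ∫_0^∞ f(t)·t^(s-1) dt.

back out the power substitution: sqrt(t) on [0, 1); exp(-sqrt(t)) on [1, 4)
back out the power substitution: t on [0, 1); exp(-t) on [1, 2)
summing 2 kernel integrals split by 1 yields ℳ[f](s)
the [0, 1) slice contributes ∫ t**(1/4)·t^(s-1) dt
for t in [1, 16): the term is ∫ exp(-t**(1/4))·t^(s-1)

4*((4*s + 1)*uppergamma(4*s, 1) - (4*s + 1)*uppergamma(4*s, 2) + 1)/(4*s + 1)
  Re(s) > -1/4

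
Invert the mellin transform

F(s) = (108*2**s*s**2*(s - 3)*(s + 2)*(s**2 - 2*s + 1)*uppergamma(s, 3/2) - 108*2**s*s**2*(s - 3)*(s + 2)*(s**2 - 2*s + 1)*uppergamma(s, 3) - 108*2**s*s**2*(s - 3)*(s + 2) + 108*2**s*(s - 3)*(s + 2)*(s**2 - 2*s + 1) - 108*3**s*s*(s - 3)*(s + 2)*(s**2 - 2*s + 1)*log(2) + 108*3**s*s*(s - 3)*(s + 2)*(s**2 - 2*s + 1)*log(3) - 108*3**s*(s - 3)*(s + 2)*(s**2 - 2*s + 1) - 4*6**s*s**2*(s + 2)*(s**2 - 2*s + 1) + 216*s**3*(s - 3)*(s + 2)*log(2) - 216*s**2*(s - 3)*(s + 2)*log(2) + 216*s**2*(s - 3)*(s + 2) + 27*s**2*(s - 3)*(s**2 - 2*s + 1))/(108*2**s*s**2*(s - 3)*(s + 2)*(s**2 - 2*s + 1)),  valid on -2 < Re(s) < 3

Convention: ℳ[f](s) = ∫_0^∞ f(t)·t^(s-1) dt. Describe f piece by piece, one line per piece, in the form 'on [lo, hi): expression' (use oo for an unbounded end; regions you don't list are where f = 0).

decompose at 1/2, 1, 3/2, 3; ℳ[f](s) sums the 5 pieces' integrals
segment [0, 1/2) carries t**2; integrate it
over [1/2, 1), the kernel integral of log(t)/t enters the sum
on [1, 3/2) integrate f = log(t) against the kernel
piece [3/2, 3): integrate exp(-t) against the kernel
segment 3 to ∞ holds t**(-3); add its integral

on [0, 1/2): t**2
on [1/2, 1): log(t)/t
on [1, 3/2): log(t)
on [3/2, 3): exp(-t)
on [3, oo): t**(-3)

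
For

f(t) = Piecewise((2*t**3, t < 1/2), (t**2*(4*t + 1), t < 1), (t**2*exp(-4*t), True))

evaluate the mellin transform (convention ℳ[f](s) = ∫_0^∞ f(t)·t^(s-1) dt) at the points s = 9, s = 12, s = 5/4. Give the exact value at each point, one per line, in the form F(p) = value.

the shared t-power comes off first: 2*t on [0, 1/2); 4*t + 1 on [1/2, 1); exp(-4*t) on [1, ∞)
back out the common scale on t: t on [0, 1); 2*t + 1 on [1, 2); exp(-2*t) on [2, ∞)
the 3 pieces separated at 1/2, 1 each add one integral
∫ 2*t**3·t^(s-1) over [0, 1/2)
the [1/2, 1) slice contributes ∫ t**2*(4*t + 1)·t^(s-1) dt
over [1, ∞), the kernel integral of t**2*exp(-4*t) enters the sum

F(9) = 114665/270336 + 771731*exp(-4)/16384
F(12) = 77549/229376 + 331990103*exp(-4)/262144
F(5/4) = -15*2**(3/4)/442 + sqrt(2)*uppergamma(13/4, 4)/128 + 276/221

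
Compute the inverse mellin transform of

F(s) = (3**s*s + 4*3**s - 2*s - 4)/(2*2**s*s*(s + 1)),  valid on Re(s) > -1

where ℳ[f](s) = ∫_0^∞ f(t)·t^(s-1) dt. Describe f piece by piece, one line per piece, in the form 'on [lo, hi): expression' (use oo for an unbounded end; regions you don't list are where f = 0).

on [0, 1/2): t
on [1/2, 3/2): 2 - t

summing 2 kernel integrals split by 1/2 yields ℳ[f](s)
for t in [0, 1/2): the term is ∫ t·t^(s-1)
segment [1/2, 3/2) carries (2 - t); integrate it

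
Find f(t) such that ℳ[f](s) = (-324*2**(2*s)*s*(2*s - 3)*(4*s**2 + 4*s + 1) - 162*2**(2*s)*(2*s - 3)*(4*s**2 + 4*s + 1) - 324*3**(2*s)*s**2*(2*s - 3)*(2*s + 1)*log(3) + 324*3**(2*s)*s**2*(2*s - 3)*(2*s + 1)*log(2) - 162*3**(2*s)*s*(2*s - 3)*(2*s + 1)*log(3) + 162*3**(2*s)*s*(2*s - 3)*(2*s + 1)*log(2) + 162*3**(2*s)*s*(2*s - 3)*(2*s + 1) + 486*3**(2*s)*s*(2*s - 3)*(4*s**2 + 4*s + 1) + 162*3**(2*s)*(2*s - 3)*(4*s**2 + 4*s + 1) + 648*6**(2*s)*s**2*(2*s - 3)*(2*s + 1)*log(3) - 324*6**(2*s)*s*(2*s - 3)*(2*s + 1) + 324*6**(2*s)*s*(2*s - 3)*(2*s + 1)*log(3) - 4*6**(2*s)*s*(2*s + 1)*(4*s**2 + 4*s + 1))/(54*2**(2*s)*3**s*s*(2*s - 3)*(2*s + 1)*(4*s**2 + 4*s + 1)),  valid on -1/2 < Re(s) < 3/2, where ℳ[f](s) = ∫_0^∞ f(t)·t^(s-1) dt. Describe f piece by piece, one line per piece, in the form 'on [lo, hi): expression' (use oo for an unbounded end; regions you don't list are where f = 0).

on [0, 1/3): sqrt(3)*sqrt(t)
on [1/3, 3/4): sqrt(3)*sqrt(t) + 3
on [3/4, 3): sqrt(3)*sqrt(t)*log(sqrt(3)*sqrt(t))
on [3, oo): sqrt(3)/(9*t**(3/2))

strip the common scale on t: sqrt(t) on [0, 1); sqrt(t) + 3 on [1, 9/4); sqrt(t)*log(sqrt(t)) on [9/4, 9); …
reversing the power substitution: t on [0, 1); t + 3 on [1, 3/2); t*log(t) on [3/2, 3); …
integrate the 4 segments split at 1/3, 3/4, 3, then add the results
∫ sqrt(3)*sqrt(t)·t^(s-1) over [0, 1/3)
∫ over [1/3, 3/4) of (sqrt(3)*sqrt(t) + 3)·t^(s-1) joins the sum
∫ over [3/4, 3) of sqrt(3)*sqrt(t)*log(sqrt(3)*sqrt(t))·t^(s-1) joins the sum
segment 3 to ∞ holds sqrt(3)/(9*t**(3/2)); add its integral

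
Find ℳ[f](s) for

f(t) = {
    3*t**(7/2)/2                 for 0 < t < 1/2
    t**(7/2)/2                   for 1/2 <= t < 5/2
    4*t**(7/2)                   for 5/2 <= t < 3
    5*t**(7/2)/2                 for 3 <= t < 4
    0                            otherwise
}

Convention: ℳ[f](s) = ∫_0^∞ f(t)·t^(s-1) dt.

summing 4 kernel integrals split by 1/2, 5/2, 3 yields ℳ[f](s)
segment [0, 1/2) carries 3*t**(7/2)/2; integrate it
∫ t**(7/2)/2·t^(s-1) over [1/2, 5/2)
segment [5/2, 3) carries 4*t**(7/2); integrate it
segment [3, 4) carries 5*t**(7/2)/2; integrate it

(2*2**(-s - 7/2) + 3*3**(s + 7/2) + 5*4**(s + 7/2) - 7*(5/2)**(s + 7/2))/(2*s + 7)
  Re(s) > -7/2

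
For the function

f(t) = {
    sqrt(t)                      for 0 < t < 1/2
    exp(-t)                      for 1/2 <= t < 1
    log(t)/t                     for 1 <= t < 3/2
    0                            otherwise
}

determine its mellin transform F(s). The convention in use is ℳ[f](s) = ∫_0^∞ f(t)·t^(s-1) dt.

(3*2**s*(2*s + 1)*(s**2 - 2*s + 1)*uppergamma(s, 1/2) - 3*2**s*(2*s + 1)*(s**2 - 2*s + 1)*uppergamma(s, 1) + 3*2**s*(2*s + 1) + 3**s*s*(2*s + 1)*(-2*log(2) + 2*log(3)) - 2*3**s*(2*s + 1) + 3**s*(2*s + 1)*(-2*log(3) + 2*log(2)) + 3*sqrt(2)*(s**2 - 2*s + 1))/(3*2**s*(2*s + 1)*(s**2 - 2*s + 1))
  Re(s) > -1/2

linearity at 1/2, 1 turns ℳ[f](s) into 3 summed integrals
on [0, 1/2): add ∫ sqrt(t)·t^(s-1) dt
the [1/2, 1) slice contributes ∫ exp(-t)·t^(s-1) dt
[1, 3/2) adds the kernel integral of log(t)/t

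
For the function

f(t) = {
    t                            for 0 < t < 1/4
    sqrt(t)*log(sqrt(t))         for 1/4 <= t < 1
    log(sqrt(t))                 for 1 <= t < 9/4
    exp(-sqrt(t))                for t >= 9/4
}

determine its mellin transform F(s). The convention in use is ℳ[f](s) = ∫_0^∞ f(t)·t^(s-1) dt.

strip the power substitution: t**2 on [0, 1/2); t*log(t) on [1/2, 1); log(t) on [1, 3/2); …
breakpoints 1/4, 1, 9/4: one integral from each of the 4 segments
piece [0, 1/4): integrate t against the kernel
segment [1/4, 1) carries sqrt(t)*log(sqrt(t)); integrate it
segment [1, 9/4) carries log(sqrt(t)); integrate it
on [9/4, ∞) integrate f = exp(-sqrt(t)) against the kernel

(8*2**(2*s)*s**2*(s + 1)*(4*s**2 + 4*s + 1)*uppergamma(2*s, 3/2) - 8*2**(2*s)*s**2*(s + 1) + 2*2**(2*s)*(s + 1)*(4*s**2 + 4*s + 1) + 9**s*s*(s + 1)*(-4*log(2) + 4*log(3))*(4*s**2 + 4*s + 1) - 2*9**s*(s + 1)*(4*s**2 + 4*s + 1) + 8*s**3*(s + 1)*log(2) + 4*s**2*(s + 1)*log(2) + 4*s**2*(s + 1) + s**2*(4*s**2 + 4*s + 1))/(4*2**(2*s)*s**2*(s + 1)*(4*s**2 + 4*s + 1))
  Re(s) > -1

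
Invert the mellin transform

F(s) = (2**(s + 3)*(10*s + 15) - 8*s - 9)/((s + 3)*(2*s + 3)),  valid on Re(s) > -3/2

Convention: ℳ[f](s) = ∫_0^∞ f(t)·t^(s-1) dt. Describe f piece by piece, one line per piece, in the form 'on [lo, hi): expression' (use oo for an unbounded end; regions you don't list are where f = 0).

on [0, 1): t**(3/2)
on [1, 2): 5*t**3

breakpoints 1: one integral from each of the 2 segments
segment 0 to 1 holds t**(3/2); add its integral
over [1, 2), the kernel integral of 5*t**3 enters the sum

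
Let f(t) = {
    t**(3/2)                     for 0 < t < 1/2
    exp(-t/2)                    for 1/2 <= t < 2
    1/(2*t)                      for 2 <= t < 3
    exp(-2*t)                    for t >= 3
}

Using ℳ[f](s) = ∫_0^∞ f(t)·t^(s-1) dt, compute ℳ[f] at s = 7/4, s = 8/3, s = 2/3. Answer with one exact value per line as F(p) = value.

F(7/4) = -2*2**(3/4)*uppergamma(7/4, 1) - 101*2**(3/4)/156 + 2**(1/4)*uppergamma(7/4, 6)/4 + 2*3**(3/4)/3 + 2*2**(3/4)*uppergamma(7/4, 1/4)
F(8/3) = -4*2**(2/3)*uppergamma(8/3, 1) - 3*2**(2/3)/5 + 2**(1/3)*uppergamma(8/3, 6)/8 + 3*2**(5/6)/400 + 9*3**(2/3)/10 + 4*2**(2/3)*uppergamma(8/3, 1/4)
F(2/3) = -3**(2/3)/2 - 2**(2/3)*uppergamma(2/3, 1) + 2**(1/3)*uppergamma(2/3, 6)/2 + 3*2**(5/6)/52 + 3*2**(2/3)/4 + 2**(2/3)*uppergamma(2/3, 1/4)

treat the 4 regions marked off by 1/2, 2, 3 separately and sum
[0, 1/2) adds the kernel integral of t**(3/2)
segment 1/2 to 2 holds exp(-t/2); add its integral
between 2 and 3 the integrand is 1/(2*t)·t^(s-1)
∫ exp(-2*t)·t^(s-1) over [3, ∞)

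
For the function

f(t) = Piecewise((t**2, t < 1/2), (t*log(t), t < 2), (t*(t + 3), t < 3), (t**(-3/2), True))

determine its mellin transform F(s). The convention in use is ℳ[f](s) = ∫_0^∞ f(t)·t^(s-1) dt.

(360*2**(2*s)*(3 - 2*s)*(s + 1)**2 + 72*2**(2*s)*(s + 1)*(s + 2)*(2*s - 3)*log(2) - 216*2**(2*s)*(s + 1)*(2*s - 3) - 72*2**(2*s)*(s + 2)*(2*s - 3) - 8*sqrt(3)*6**s*(s + 1)**2*(s + 2) + 648*6**s*(s + 1)**2*(2*s - 3) + 324*6**s*(s + 1)*(2*s - 3) + 9*(s + 1)**2*(2*s - 3) + 18*(s + 1)*(s + 2)*(2*s - 3)*log(2) + 18*(s + 2)*(2*s - 3))/(36*2**s*(s + 1)**2*(s + 2)*(2*s - 3))
  -2 < Re(s) < 3/2

the shared t-power comes off first: t**(3/2) on [0, 1/2); sqrt(t)*log(t) on [1/2, 2); sqrt(t)*(t + 3) on [2, 3); …
reversing the shared t-power: t on [0, 1/2); log(t) on [1/2, 2); t + 3 on [2, 3); …
linearity at 1/2, 2, 3 turns ℳ[f](s) into 4 summed integrals
the [0, 1/2) slice contributes ∫ t**2·t^(s-1) dt
the [1/2, 2) slice contributes ∫ t*log(t)·t^(s-1) dt
segment 2 to 3 holds t*(t + 3); add its integral
between 3 and ∞ the integrand is t**(-3/2)·t^(s-1)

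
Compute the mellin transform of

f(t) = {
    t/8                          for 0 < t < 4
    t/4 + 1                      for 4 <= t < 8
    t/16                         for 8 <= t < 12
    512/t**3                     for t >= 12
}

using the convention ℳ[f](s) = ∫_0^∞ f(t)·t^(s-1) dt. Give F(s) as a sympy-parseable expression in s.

2**(2*s)*(270*2**s*s**2 - 702*2**s*s - 324*2**s + 49*3**s*s**2 - 275*3**s*s - 162*s**2 + 378*s + 324)/(108*s*(s**2 - 2*s - 3))
  -1 < Re(s) < 3

back out the common scale on t: t/4 on [0, 2); t/2 + 1 on [2, 4); t/8 on [4, 6); …
invert the common scale on t to get t/2 on [0, 1); t + 1 on [1, 2); t/4 on [2, 3); …
peel off the common scale on t: t on [0, 1/2); 2*t + 1 on [1/2, 1); t/2 on [1, 3/2); …
treat the 4 regions marked off by 4, 8, 12 separately and sum
for t in [0, 4): the term is ∫ t/8·t^(s-1)
for t in [4, 8): the term is ∫ (t/4 + 1)·t^(s-1)
for t in [8, 12): the term is ∫ t/16·t^(s-1)
over [12, ∞), the kernel integral of 512/t**3 enters the sum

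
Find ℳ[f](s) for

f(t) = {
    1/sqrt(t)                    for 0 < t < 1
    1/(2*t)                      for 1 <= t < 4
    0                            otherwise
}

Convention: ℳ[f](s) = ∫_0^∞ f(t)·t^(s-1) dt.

(4**s*(2*s - 1)/8 + s - 3/2)/((s - 1)*(2*s - 1))
  Re(s) > 1/2

the shared t-power comes off first: sqrt(t) on [0, 1); 1/2 on [1, 4)
remove the power substitution first: t on [0, 1); 1/2 on [1, 2)
integrate the 2 segments split at 1, then add the results
piece [0, 1): integrate 1/sqrt(t) against the kernel
between 1 and 4 the integrand is 1/(2*t)·t^(s-1)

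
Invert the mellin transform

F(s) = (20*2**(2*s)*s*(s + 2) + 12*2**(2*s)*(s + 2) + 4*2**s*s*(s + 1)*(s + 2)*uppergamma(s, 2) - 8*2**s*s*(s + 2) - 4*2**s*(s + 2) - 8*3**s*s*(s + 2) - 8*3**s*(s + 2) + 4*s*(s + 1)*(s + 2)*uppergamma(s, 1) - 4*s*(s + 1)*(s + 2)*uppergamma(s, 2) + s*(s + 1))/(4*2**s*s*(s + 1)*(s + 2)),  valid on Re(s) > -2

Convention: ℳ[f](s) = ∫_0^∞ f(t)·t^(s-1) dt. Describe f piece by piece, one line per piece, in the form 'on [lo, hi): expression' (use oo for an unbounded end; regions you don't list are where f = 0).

f breaks at 1/2, 1, 3/2, 2 into 5 integrals to sum
segment [0, 1/2) carries t**2; integrate it
[1/2, 1) adds the kernel integral of exp(-2*t)
the [1, 3/2) slice contributes ∫ (t + 1)·t^(s-1) dt
segment 3/2 to 2 holds (t + 3); add its integral
∫ over [2, ∞) of exp(-t)·t^(s-1) joins the sum

on [0, 1/2): t**2
on [1/2, 1): exp(-2*t)
on [1, 3/2): t + 1
on [3/2, 2): t + 3
on [2, oo): exp(-t)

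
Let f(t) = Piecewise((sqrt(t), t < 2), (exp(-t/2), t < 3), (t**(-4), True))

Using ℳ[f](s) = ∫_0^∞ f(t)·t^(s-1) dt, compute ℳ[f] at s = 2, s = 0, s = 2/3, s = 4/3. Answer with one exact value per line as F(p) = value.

integrate the 3 segments split at 2, 3, then add the results
segment [0, 2) carries sqrt(t); integrate it
∫ over [2, 3) of exp(-t/2)·t^(s-1) joins the sum
for t in [3, ∞): the term is ∫ t**(-4)·t^(s-1)

F(2) = -10*exp(-3/2) + 1/18 + 8*sqrt(2)/5 + 8*exp(-1)
F(0) = Ei(-3/2) + 1/324 - Ei(-1) + 2*sqrt(2)
F(2/3) = -2**(2/3)*uppergamma(2/3, 3/2) + 3**(2/3)/270 + 2**(2/3)*uppergamma(2/3, 1) + 12*2**(1/6)/7
F(4/3) = -2*2**(1/3)*uppergamma(4/3, 3/2) + 3**(1/3)/72 + 2*2**(1/3)*uppergamma(4/3, 1) + 12*2**(5/6)/11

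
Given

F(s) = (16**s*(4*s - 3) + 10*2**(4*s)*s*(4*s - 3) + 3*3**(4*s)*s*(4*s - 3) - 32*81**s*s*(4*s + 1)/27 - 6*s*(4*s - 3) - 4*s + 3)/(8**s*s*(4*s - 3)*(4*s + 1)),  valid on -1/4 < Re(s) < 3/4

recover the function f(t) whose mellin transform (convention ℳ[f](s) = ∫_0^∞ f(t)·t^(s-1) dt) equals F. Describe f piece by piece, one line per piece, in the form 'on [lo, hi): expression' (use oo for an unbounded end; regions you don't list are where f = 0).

on [0, 1/8): 2**(3/4)*t**(1/4)/2
on [1/8, 2): 2**(3/4)*t**(1/4) + 1
on [2, 81/8): 2**(3/4)*t**(1/4)/4
on [81/8, oo): 2**(3/4)/t**(3/4)

invert the common scale on t to get t**(1/4) on [0, 1/16); 2*t**(1/4) + 1 on [1/16, 1); t**(1/4)/2 on [1, 81/16); …
back out the power substitution: sqrt(t) on [0, 1/4); 2*sqrt(t) + 1 on [1/4, 1); sqrt(t)/2 on [1, 9/4); …
invert the power substitution to get t on [0, 1/2); 2*t + 1 on [1/2, 1); t/2 on [1, 3/2); …
the 4 pieces separated at 1/8, 2, 81/8 each add one integral
[0, 1/8) adds the kernel integral of 2**(3/4)*t**(1/4)/2
the [1/8, 2) slice contributes ∫ (2**(3/4)*t**(1/4) + 1)·t^(s-1) dt
piece [2, 81/8): integrate 2**(3/4)*t**(1/4)/4 against the kernel
piece [81/8, ∞): integrate 2**(3/4)/t**(3/4) against the kernel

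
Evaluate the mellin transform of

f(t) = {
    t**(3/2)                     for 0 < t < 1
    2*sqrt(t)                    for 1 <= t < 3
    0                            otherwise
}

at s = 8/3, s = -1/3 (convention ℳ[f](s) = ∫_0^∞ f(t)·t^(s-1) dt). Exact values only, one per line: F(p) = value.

decompose at 1; ℳ[f](s) sums the 2 pieces' integrals
[0, 1) adds the kernel integral of t**(3/2)
∫ over [1, 3) of 2*sqrt(t)·t^(s-1) joins the sum

F(8/3) = -186/475 + 324*3**(1/6)/19
F(-1/3) = -78/7 + 12*3**(1/6)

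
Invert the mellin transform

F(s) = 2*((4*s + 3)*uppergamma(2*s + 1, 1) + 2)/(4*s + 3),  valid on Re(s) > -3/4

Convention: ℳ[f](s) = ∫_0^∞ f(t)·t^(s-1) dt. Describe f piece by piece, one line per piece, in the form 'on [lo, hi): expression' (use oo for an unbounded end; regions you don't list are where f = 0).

back out the power substitution: t**(3/2) on [0, 1); t*exp(-t) on [1, ∞)
peel off the shared t-power: sqrt(t) on [0, 1); exp(-t) on [1, ∞)
the 2 pieces separated at 1 each add one integral
for t in [0, 1): the term is ∫ t**(3/4)·t^(s-1)
on [1, ∞) integrate f = sqrt(t)*exp(-sqrt(t)) against the kernel

on [0, 1): t**(3/4)
on [1, oo): sqrt(t)*exp(-sqrt(t))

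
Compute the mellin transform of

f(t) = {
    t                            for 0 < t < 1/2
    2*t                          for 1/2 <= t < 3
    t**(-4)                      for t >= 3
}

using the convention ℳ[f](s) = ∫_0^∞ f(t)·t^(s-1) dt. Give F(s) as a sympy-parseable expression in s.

linearity at 1/2, 3 turns ℳ[f](s) into 3 summed integrals
piece [0, 1/2): integrate t against the kernel
piece [1/2, 3): integrate 2*t against the kernel
∫ over [3, ∞) of t**(-4)·t^(s-1) joins the sum

(970*6**s*s - 3890*6**s - 81*s + 324)/(162*2**s*(s**2 - 3*s - 4))
  -1 < Re(s) < 4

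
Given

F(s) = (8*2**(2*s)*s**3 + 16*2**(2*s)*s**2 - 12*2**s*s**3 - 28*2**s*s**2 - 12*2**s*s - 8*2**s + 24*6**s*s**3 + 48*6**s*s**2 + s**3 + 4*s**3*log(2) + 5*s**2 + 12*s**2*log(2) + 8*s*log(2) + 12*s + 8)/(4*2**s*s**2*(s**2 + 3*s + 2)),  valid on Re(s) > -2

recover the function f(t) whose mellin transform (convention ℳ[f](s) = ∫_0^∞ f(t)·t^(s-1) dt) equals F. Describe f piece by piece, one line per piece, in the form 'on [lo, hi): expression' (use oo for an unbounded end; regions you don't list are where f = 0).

on [0, 1/2): t**2
on [1/2, 1): log(t)
on [1, 2): 3*t
on [2, 3): 2*t

remove the shared t-power first: t on [0, 1/2); log(t)/t on [1/2, 1); 3 on [1, 2); …
linearity at 1/2, 1, 2 turns ℳ[f](s) into 4 summed integrals
the [0, 1/2) slice contributes ∫ t**2·t^(s-1) dt
on [1/2, 1): add ∫ log(t)·t^(s-1) dt
between 1 and 2 the integrand is 3*t·t^(s-1)
segment 2 to 3 holds 2*t; add its integral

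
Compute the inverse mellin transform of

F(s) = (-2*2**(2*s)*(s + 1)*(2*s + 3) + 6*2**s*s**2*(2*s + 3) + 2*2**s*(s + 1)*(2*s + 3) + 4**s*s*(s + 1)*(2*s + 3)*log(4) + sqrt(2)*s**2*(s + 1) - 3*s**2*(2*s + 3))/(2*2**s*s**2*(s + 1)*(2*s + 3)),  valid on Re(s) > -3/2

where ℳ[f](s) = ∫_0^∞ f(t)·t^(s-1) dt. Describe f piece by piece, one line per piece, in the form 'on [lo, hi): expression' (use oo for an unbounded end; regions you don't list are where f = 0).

on [0, 1/2): t**(3/2)
on [1/2, 1): 3*t
on [1, 2): log(t)

cuts at 1/2, 1: linearity sums the 3 kernel integrals
piece [0, 1/2): integrate t**(3/2) against the kernel
[1/2, 1) adds the kernel integral of 3*t
segment [1, 2) carries log(t); integrate it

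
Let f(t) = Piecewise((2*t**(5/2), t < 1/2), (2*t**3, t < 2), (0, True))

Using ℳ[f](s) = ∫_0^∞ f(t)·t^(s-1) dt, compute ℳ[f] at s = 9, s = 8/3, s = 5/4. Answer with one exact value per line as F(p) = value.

F(9) = sqrt(2)/23552 + 5592405/8192
F(8/3) = -3*2**(1/3)/544 + 3*2**(5/6)/496 + 192*2**(2/3)/17
F(5/4) = 2**(1/4)*(7714 - 15*sqrt(2))/1020

decompose at 1/2; ℳ[f](s) sums the 2 pieces' integrals
on [0, 1/2) integrate f = 2*t**(5/2) against the kernel
the [1/2, 2) slice contributes ∫ 2*t**3·t^(s-1) dt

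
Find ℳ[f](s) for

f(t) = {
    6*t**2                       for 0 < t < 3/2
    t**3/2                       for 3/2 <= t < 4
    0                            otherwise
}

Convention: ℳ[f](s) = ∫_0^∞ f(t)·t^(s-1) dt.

(512*2**(3*s)*(s + 2) - 27*3**s*(s + 2) + 216*3**s*(s + 3))/(16*2**s*(s + 2)*(s + 3))
  Re(s) > -2

breakpoints 3/2: one integral from each of the 2 segments
segment 0 to 3/2 holds 6*t**2; add its integral
between 3/2 and 4 the integrand is t**3/2·t^(s-1)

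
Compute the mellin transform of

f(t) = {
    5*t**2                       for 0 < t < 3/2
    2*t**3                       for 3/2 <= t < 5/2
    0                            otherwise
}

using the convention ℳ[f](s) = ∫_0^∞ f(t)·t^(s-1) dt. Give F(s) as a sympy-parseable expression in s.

(18*3**s*s + 81*3**s + 125*5**s*s + 250*5**s)/(4*2**s*(s**2 + 5*s + 6))
  Re(s) > -2

integrate the 2 segments split at 3/2, then add the results
over [0, 3/2), the kernel integral of 5*t**2 enters the sum
on [3/2, 5/2): add ∫ 2*t**3·t^(s-1) dt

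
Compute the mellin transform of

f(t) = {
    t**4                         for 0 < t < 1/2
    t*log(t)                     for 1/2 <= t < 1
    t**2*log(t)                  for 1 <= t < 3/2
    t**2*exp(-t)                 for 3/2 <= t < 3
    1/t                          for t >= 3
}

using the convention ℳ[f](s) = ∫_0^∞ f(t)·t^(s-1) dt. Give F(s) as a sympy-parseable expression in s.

invert the shared t-power to get t**2 on [0, 1/2); log(t)/t on [1/2, 1); log(t) on [1, 3/2); …
the 5 pieces separated at 1/2, 1, 3/2, 3 each add one integral
segment 0 to 1/2 holds t**4; add its integral
∫ t*log(t)·t^(s-1) over [1/2, 1)
over [1, 3/2), the kernel integral of t**2*log(t) enters the sum
∫ over [3/2, 3) of t**2*exp(-t)·t^(s-1) joins the sum
the [3, ∞) slice contributes ∫ 1/t·t^(s-1) dt

(48*2**s*(s - 1)*(s + 2)**2*(s + 4)*(2*s - (s + 2)**2 + 3)*uppergamma(s + 2, 3/2) - 48*2**s*(s - 1)*(s + 2)**2*(s + 4)*(2*s - (s + 2)**2 + 3)*uppergamma(s + 2, 3) + 48*2**s*(s - 1)*(s + 2)**2*(s + 4) + 48*2**s*(s - 1)*(s + 4)*(2*s - (s + 2)**2 + 3) + 3**s*(s - 1)*(s + 2)*(s + 4)*(-108*log(2) + 108*log(3))*(2*s - (s + 2)**2 + 3) - 108*3**s*(s - 1)*(s + 4)*(2*s - (s + 2)**2 + 3) - 16*6**s*(s + 2)**2*(s + 4)*(2*s - (s + 2)**2 + 3) - 24*(s - 1)*(s + 2)**3*(s + 4)*log(2) - 24*(s - 1)*(s + 2)**2*(s + 4) + 24*(s - 1)*(s + 2)**2*(s + 4)*log(2) + 3*(s - 1)*(s + 2)**2*(2*s - (s + 2)**2 + 3))/(48*2**s*(s - 1)*(s + 2)**2*(s + 4)*(2*s - (s + 2)**2 + 3))
  -4 < Re(s) < 1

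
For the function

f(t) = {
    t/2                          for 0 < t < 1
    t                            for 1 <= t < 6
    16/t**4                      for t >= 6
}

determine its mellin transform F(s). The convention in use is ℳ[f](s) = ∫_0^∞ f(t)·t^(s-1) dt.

peel off the common scale on t: t on [0, 1/2); 2*t on [1/2, 3); t**(-4) on [3, ∞)
f breaks at 1, 6 into 3 integrals to sum
segment 0 to 1 holds t/2; add its integral
∫ t·t^(s-1) over [1, 6)
∫ over [6, ∞) of 16/t**4·t^(s-1) joins the sum

(970*6**s*s - 3890*6**s - 81*s + 324)/(162*(s**2 - 3*s - 4))
  -1 < Re(s) < 4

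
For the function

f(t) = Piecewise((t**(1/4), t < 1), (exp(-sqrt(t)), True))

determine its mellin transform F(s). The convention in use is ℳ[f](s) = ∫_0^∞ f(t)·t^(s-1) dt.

reversing the power substitution: sqrt(t) on [0, 1); exp(-t) on [1, ∞)
decompose at 1; ℳ[f](s) sums the 2 pieces' integrals
the [0, 1) slice contributes ∫ t**(1/4)·t^(s-1) dt
on [1, ∞) integrate f = exp(-sqrt(t)) against the kernel

2*((4*s + 1)*uppergamma(2*s, 1) + 2)/(4*s + 1)
  Re(s) > -1/4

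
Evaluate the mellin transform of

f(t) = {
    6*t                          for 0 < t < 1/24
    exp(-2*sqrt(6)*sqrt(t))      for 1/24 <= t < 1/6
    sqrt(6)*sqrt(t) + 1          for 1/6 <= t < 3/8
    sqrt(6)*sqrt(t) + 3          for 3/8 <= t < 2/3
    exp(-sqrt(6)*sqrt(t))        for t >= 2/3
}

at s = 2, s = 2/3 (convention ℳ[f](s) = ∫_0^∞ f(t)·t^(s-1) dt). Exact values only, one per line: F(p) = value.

F(2) = (1920*E + 68400 + 29609*exp(2))*exp(-2)/34560
F(2/3) = 3**(1/3)*(-1260*3**(1/3) - 660*2**(1/3) - 280*uppergamma(4/3, 2) + 21 + 280*uppergamma(4/3, 1) + 560*2**(1/3)*uppergamma(4/3, 2) + 3480*2**(2/3))/1680

the common scale on t comes off first: 2*t on [0, 1/8); exp(-2*sqrt(2)*sqrt(t)) on [1/8, 1/2); sqrt(2)*sqrt(t) + 1 on [1/2, 9/8); …
invert the common scale on t to get t on [0, 1/4); exp(-2*sqrt(t)) on [1/4, 1); sqrt(t) + 1 on [1, 9/4); …
invert the power substitution to get t**2 on [0, 1/2); exp(-2*t) on [1/2, 1); t + 1 on [1, 3/2); …
split f at 1/24, 1/6, 3/8, 2/3: ℳ[f](s) collects 5 kernel integrals
∫ over [0, 1/24) of 6*t·t^(s-1) joins the sum
[1/24, 1/6) adds the kernel integral of exp(-2*sqrt(6)*sqrt(t))
over [1/6, 3/8), the kernel integral of (sqrt(6)*sqrt(t) + 1) enters the sum
∫ over [3/8, 2/3) of (sqrt(6)*sqrt(t) + 3)·t^(s-1) joins the sum
∫ over [2/3, ∞) of exp(-sqrt(6)*sqrt(t))·t^(s-1) joins the sum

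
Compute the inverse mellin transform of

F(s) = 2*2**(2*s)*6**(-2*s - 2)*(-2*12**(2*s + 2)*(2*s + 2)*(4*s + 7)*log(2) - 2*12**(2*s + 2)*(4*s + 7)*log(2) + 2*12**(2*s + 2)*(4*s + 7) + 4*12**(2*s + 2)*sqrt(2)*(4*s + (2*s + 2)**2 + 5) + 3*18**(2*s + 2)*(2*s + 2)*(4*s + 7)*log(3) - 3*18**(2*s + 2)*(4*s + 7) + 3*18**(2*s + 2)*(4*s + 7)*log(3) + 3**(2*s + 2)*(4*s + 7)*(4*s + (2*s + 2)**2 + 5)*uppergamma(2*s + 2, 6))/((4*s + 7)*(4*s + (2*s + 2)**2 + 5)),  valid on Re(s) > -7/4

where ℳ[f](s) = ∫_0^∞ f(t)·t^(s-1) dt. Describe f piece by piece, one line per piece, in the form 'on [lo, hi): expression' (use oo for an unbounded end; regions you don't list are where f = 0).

peel off the power substitution: sqrt(2)*t**(7/2)/16 on [0, 4); t**3*log(t/2)/8 on [4, 6); t**2*exp(-t)/4 on [6, ∞)
remove the common scale on t first: t**(7/2) on [0, 2); t**3*log(t) on [2, 3); t**2*exp(-2*t) on [3, ∞)
remove the shared t-power first: t**(3/2) on [0, 2); t*log(t) on [2, 3); exp(-2*t) on [3, ∞)
summing 3 kernel integrals split by 16, 36 yields ℳ[f](s)
between 0 and 16 the integrand is sqrt(2)*t**(7/4)/16·t^(s-1)
on [16, 36) integrate f = t**(3/2)*log(sqrt(t)/2)/8 against the kernel
∫ over [36, ∞) of t*exp(-sqrt(t))/4·t^(s-1) joins the sum

on [0, 16): sqrt(2)*t**(7/4)/16
on [16, 36): t**(3/2)*log(sqrt(t)/2)/8
on [36, oo): t*exp(-sqrt(t))/4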